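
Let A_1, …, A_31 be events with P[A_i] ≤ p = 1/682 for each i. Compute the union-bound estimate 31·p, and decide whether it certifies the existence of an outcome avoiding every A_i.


Union bound: P[∪_{i=1}^{31} A_i] ≤ Σ_i P[A_i] ≤ 31·p = 31·(1/682) = 1/22.
Numerically: 1/22 ≈ 0.0454545.
Is 1/22 < 1? YES.
Since P[∪ A_i] ≤ 1/22 < 1, the complement has P[∩ A_i^c] ≥ 1 − 1/22 = 21/22 > 0, so some outcome avoids every A_i.

31·p = 1/22 ≈ 0.0454545; existence CERTIFIED by the union bound.


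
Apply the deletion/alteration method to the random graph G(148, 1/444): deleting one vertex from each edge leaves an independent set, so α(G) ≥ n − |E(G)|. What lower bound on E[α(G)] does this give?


E[|E(G)|] = C(148, 2)·p = 10878 · (1/444) = 49/2.
E[α(G)] ≥ n − E[|E(G)|] = 148 − 49/2 = 247/2.
Numerically: ≈ 123.500.
(This is only a lower bound; the true E[α(G)] may be larger.)

E[α(G)] ≥ 247/2 ≈ 123.500.


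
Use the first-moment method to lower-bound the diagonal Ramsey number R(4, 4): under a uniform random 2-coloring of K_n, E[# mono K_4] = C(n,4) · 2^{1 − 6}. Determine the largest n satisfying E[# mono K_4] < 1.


We need C(n, 4) · 2^{1 − 6} < 1, i.e. C(n, 4) < 2^{6 − 1} = 32.
Check values of n near the boundary:
  n = 4: C(4, 4) = 1; 1 < 32? YES
  n = 5: C(5, 4) = 5; 5 < 32? YES
  n = 6: C(6, 4) = 15; 15 < 32? YES
  n = 7: C(7, 4) = 35; 35 < 32? NO
  n = 8: C(8, 4) = 70; 70 < 32? NO
  n = 9: C(9, 4) = 126; 126 < 32? NO
The largest n with C(n, 4) < 32 is n = 6 (where E[X] = 15/32 ≈ 0.4687500). Hence R(4, 4) > 6, i.e. R(4, 4) ≥ 7.

Largest n = 6; hence R(4, 4) > 6.


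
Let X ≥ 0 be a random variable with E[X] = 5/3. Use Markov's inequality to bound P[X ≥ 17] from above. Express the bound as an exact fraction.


μ = E[X] = 5/3, a = 17.
Markov: P[X ≥ 17] ≤ μ/a = (5/3)/17 = 5/51.
Numerically: ≈ 0.098.
(Since a = 17 > μ = 1.667, the bound 5/51 is < 1 and informative.)

P[X ≥ 17] ≤ 5/51 ≈ 0.098.


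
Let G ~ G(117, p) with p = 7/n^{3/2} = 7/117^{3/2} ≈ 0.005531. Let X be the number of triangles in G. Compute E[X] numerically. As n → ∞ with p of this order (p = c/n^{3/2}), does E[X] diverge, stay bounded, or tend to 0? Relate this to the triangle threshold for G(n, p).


Number of potential triangles: C(117, 3) = 260130.
Each occurs with probability p³ ≈ (0.005531)³ ≈ 1.692224e-07.
By linearity: E[X] = C(117, 3)·p³ ≈ 260130 · 1.692224e-07 ≈ 0.0440.
Since α = 3/2 > 1, p = c/n^{3/2} = o(1/n) is below the triangle threshold p ~ 1/n. Asymptotically E[X] ~ (c³/6)·n^{3(1−α)} = (7³/6)·n^{-1.5} → 0, so by Markov's inequality G has no triangles w.h.p.

E[X] ≈ 0.0440; in regime p = Θ(1/n^{3/2}) E[X] tends to 0 (below the triangle threshold p ~ 1/n).


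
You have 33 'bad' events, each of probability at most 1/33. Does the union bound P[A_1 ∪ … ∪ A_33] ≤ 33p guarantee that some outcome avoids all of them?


Union bound: P[∪_{i=1}^{33} A_i] ≤ Σ_i P[A_i] ≤ 33·p = 33·(1/33) = 1.
Numerically: 1 ≈ 1.0000000.
Is 1 < 1? NO.
Since the bound 1 is ≥ 1, the union bound is uninformative here; it does NOT by itself certify existence.

33·p = 1 ≈ 1.0000000; existence NOT certified by the union bound.


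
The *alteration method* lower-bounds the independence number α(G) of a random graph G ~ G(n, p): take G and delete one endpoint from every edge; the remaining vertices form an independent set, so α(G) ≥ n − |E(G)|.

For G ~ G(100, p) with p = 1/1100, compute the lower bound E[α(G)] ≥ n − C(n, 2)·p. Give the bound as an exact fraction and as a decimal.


E[|E(G)|] = C(100, 2)·p = 4950 · (1/1100) = 9/2.
E[α(G)] ≥ n − E[|E(G)|] = 100 − 9/2 = 191/2.
Numerically: ≈ 95.5000.
(This is only a lower bound; the true E[α(G)] may be larger.)

E[α(G)] ≥ 191/2 ≈ 95.5000.


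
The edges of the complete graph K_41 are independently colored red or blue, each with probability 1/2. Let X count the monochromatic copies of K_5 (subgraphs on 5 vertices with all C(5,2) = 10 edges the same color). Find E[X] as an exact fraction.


Let X = Σ_S X_S over the C(41, 5) = 749398 subsets S of size 5, where X_S = 1 if the K_5 on S is monochromatic.
For a fixed S, the K_5 on S has C(5, 2) = 10 edges. P[all 10 edges red] = (1/2)^10, and likewise for blue, so P[monochromatic] = 2·(1/2)^10 = 2^{1 − 10} = 1/512.
By linearity of expectation: E[X] = C(41, 5) · 2^{1 − 10} = 749398 · 1/512 = 374699/256.
Numerically: E[X] ≈ 1463.668.

E[X] = C(41,5)·2^(1−C(5,2)) = 374699/256 ≈ 1463.668.


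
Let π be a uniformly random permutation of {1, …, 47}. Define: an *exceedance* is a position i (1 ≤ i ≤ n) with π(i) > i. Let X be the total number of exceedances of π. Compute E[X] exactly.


Write X = Σ_{i=1}^{47} X_i, where X_i = 1_{π(i) > i}.
For each fixed i, π(i) is uniform over {1, …, 47} (marginal of a uniform permutation), so P[π(i) > i] = (n − i)/n. Summing: Σ_{i=1}^{47} (n − i)/n = (0 + 1 + … + 46)/47 = 47(47 − 1)/(2·47) = (47 − 1)/2.
Hence E[X] = Σ_{i=1}^{47} (47 − i)/47 = 23 ≈ 23.000000.

E[X] = 23 = 23.000000.


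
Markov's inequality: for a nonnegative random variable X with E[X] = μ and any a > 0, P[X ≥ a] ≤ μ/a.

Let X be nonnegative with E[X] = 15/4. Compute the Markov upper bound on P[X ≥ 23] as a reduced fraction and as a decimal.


μ = E[X] = 15/4, a = 23.
Markov: P[X ≥ 23] ≤ μ/a = (15/4)/23 = 15/92.
Numerically: ≈ 0.163043.
(Since a = 23 > μ = 3.750000, the bound 15/92 is < 1 and informative.)

P[X ≥ 23] ≤ 15/92 ≈ 0.163043.


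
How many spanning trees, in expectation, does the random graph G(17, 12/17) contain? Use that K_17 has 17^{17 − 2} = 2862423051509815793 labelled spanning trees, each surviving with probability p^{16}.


K_17 has 17^{17 − 2} = 2862423051509815793 labelled spanning trees.
For each such spanning tree H, let X_H = 1 if all 16 edges of H are present in G. Then P[X_H = 1] = p^{16} = (12/17)^{16} = 184884258895036416/48661191875666868481.
By linearity of expectation: E[X] = Σ_H E[X_H] = 2862423051509815793 · p^{16} = 2862423051509815793 · 184884258895036416/48661191875666868481 = 184884258895036416/17.
Numerically: E[X] ≈ 1.0876e+16.

E[X] = 2862423051509815793 · (12/17)^{16} = 184884258895036416/17 ≈ 1.0876e+16.


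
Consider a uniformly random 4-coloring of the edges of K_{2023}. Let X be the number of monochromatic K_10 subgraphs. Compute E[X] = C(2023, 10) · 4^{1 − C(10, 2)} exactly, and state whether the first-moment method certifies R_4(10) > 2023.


E[X] = C(2023, 10) · 4^{1 − 45} = 309399856285778485315440716 · 4^{−44} = 309399856285778485315440716/309485009821345068724781056.
As a reduced fraction: E[X] = 77349964071444621328860179/77371252455336267181195264 ≈ 0.99972.
Is E[X] < 1? YES.
Since E[X] < 1, there exists a 4-coloring of K_{2023} with no monochromatic K_10; hence R_4(10) > 2023.

E[X] = 77349964071444621328860179/77371252455336267181195264 ≈ 0.99972; E[X] < 1, so R_4(10) > 2023.


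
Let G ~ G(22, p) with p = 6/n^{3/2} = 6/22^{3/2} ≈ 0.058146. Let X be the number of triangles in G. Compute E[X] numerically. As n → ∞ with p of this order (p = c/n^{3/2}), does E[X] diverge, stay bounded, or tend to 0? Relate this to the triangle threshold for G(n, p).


Number of potential triangles: C(22, 3) = 1540.
Each occurs with probability p³ ≈ (0.058146)³ ≈ 1.9658559e-04.
By linearity: E[X] = C(22, 3)·p³ ≈ 1540 · 1.9658559e-04 ≈ 0.30274.
Since α = 3/2 > 1, p = c/n^{3/2} = o(1/n) is below the triangle threshold p ~ 1/n. Asymptotically E[X] ~ (c³/6)·n^{3(1−α)} = (6³/6)·n^{-1.5} → 0, so by Markov's inequality G has no triangles w.h.p.

E[X] ≈ 0.30274; in regime p = Θ(1/n^{3/2}) E[X] tends to 0 (below the triangle threshold p ~ 1/n).


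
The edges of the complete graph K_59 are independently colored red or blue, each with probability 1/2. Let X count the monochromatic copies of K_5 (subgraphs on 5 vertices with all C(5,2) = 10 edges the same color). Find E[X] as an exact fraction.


Let X = Σ_S X_S over the C(59, 5) = 5006386 subsets S of size 5, where X_S = 1 if the K_5 on S is monochromatic.
For a fixed S, the K_5 on S has C(5, 2) = 10 edges. P[all 10 edges red] = (1/2)^10, and likewise for blue, so P[monochromatic] = 2·(1/2)^10 = 2^{1 − 10} = 1/512.
Summing: E[X] = C(59, 5) · 2^{1 − 10} = 5006386 · 1/512 = 2503193/256.
Numerically: E[X] ≈ 9778.09766.

E[X] = C(59,5)·2^(1−C(5,2)) = 2503193/256 ≈ 9778.09766.


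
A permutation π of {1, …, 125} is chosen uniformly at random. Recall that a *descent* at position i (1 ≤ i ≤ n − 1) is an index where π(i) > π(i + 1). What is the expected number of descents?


Write X = Σ X_I over i = 1, …, 124, with X_I the indicator of one descent.
There are 124 indicators.
For each fixed i, the pair (π(i), π(i+1)) is a uniformly random ordered pair of distinct values from {1, …, 125}; by symmetry P[π(i) > π(i+1)] = 1/2.
By linearity: E[X] = 124 · (1/2) = (125 − 1) · (1/2) = 62 ≈ 62.00000.

E[X] = 62 = 62.00000.


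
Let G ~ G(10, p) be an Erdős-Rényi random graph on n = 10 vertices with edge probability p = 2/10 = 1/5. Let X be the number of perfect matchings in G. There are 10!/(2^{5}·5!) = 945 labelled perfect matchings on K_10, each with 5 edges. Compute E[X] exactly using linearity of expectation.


K_10 has 10!/(2^{5}·5!) = 945 labelled perfect matchings.
For each such perfect matching H, let X_H = 1 if all 5 edges of H are present in G. Then P[X_H = 1] = p^{5} = (1/5)^{5} = 1/3125.
By linearity: E[X] = Σ_H E[X_H] = 945 · p^{5} = 945 · 1/3125 = 189/625.
Numerically: E[X] ≈ 0.302.

E[X] = 945 · (1/5)^{5} = 189/625 ≈ 0.302.


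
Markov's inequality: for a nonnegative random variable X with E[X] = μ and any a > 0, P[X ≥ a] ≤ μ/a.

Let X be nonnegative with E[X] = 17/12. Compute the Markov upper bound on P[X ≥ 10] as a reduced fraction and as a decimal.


μ = E[X] = 17/12, a = 10.
Markov: P[X ≥ 10] ≤ μ/a = (17/12)/10 = 17/120.
Numerically: ≈ 0.1417.
(Since a = 10 > μ = 1.4167, the bound 17/120 is < 1 and informative.)

P[X ≥ 10] ≤ 17/120 ≈ 0.1417.


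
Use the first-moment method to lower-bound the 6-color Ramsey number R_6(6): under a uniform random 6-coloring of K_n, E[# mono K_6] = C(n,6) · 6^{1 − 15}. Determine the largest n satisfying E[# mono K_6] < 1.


We need C(n, 6) · 6^{1 − 15} < 1, i.e. C(n, 6) < 6^{15 − 1} = 78364164096.
Check values of n near the boundary:
  n = 197: C(197, 6) = 75176946208; 75176946208 < 78364164096? YES
  n = 198: C(198, 6) = 77526225777; 77526225777 < 78364164096? YES
  n = 199: C(199, 6) = 79936367511; 79936367511 < 78364164096? NO
The largest n with C(n, 6) < 78364164096 is n = 198 (where E[X] = 25842075259/26121388032 ≈ 0.9893071). Hence R_6(6) > 198, i.e. R_6(6) ≥ 199.

Largest n = 198; hence R_6(6) > 198.


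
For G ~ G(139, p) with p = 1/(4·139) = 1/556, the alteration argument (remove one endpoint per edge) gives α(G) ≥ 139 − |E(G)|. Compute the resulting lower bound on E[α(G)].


E[|E(G)|] = C(139, 2)·p = 9591 · (1/556) = 69/4.
E[α(G)] ≥ n − E[|E(G)|] = 139 − 69/4 = 487/4.
Numerically: ≈ 121.7500.
(This is only a lower bound; the true E[α(G)] may be larger.)

E[α(G)] ≥ 487/4 ≈ 121.7500.


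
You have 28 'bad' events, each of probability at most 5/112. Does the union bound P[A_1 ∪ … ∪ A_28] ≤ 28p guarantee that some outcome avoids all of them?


Union bound: P[∪_{i=1}^{28} A_i] ≤ Σ_i P[A_i] ≤ 28·p = 28·(5/112) = 5/4.
Numerically: 5/4 ≈ 1.250000.
Is 5/4 < 1? NO.
Since the bound 5/4 is ≥ 1, the union bound is uninformative here; it does NOT by itself certify existence.

28·p = 5/4 ≈ 1.250000; existence NOT certified by the union bound.


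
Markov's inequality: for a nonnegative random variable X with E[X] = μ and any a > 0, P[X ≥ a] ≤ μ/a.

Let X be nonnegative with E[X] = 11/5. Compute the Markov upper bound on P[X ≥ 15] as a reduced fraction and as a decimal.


μ = E[X] = 11/5, a = 15.
Markov: P[X ≥ 15] ≤ μ/a = (11/5)/15 = 11/75.
Numerically: ≈ 0.146667.
(Since a = 15 > μ = 2.200000, the bound 11/75 is < 1 and informative.)

P[X ≥ 15] ≤ 11/75 ≈ 0.146667.


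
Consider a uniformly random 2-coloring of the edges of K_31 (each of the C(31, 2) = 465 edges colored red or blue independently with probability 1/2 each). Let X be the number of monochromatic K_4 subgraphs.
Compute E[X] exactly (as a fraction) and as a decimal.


Let X = Σ_S X_S over the C(31, 4) = 31465 subsets S of size 4, where X_S = 1 if the K_4 on S is monochromatic.
For a fixed S, the K_4 on S has C(4, 2) = 6 edges. P[all 6 edges red] = (1/2)^6, and likewise for blue, so P[monochromatic] = 2·(1/2)^6 = 2^{1 − 6} = 1/32.
By linearity: E[X] = C(31, 4) · 2^{1 − 6} = 31465 · 1/32 = 31465/32.
Numerically: E[X] ≈ 983.2812.

E[X] = C(31,4)·2^(1−C(4,2)) = 31465/32 ≈ 983.2812.


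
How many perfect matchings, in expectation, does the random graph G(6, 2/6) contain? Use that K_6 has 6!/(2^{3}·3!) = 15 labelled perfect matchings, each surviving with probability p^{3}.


K_6 has 6!/(2^{3}·3!) = 15 labelled perfect matchings.
For each such perfect matching H, let X_H = 1 if all 3 edges of H are present in G. Then P[X_H = 1] = p^{3} = (1/3)^{3} = 1/27.
By linearity: E[X] = Σ_H E[X_H] = 15 · p^{3} = 15 · 1/27 = 5/9.
Numerically: E[X] ≈ 0.55556.

E[X] = 15 · (1/3)^{3} = 5/9 ≈ 0.55556.


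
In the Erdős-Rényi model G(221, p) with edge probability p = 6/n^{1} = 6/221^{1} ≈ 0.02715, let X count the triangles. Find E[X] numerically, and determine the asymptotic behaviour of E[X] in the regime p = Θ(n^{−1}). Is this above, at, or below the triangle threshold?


Number of potential triangles: C(221, 3) = 1774630.
Each occurs with probability p³ ≈ (0.02715)³ ≈ 2.001137e-05.
By linearity: E[X] = C(221, 3)·p³ ≈ 1774630 · 2.001137e-05 ≈ 35.5128.
Here α = 1, so p = 6/n is exactly at the triangle threshold p ~ 1/n. Asymptotically E[X] → c³/6 = 6³/6 = 36 ≈ 36.0000, a bounded constant. In this regime the triangle count is asymptotically Poisson(c³/6).

E[X] ≈ 35.5128; in regime p = Θ(1/n^{1}) E[X] stays bounded (at the triangle threshold p ~ 1/n).


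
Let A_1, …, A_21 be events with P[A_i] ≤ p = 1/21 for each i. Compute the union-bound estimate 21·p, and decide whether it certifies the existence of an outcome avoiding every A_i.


Union bound: P[∪_{i=1}^{21} A_i] ≤ Σ_i P[A_i] ≤ 21·p = 21·(1/21) = 1.
Numerically: 1 ≈ 1.000000.
Is 1 < 1? NO.
Since the bound 1 is ≥ 1, the union bound is uninformative here; it does NOT by itself certify existence.

21·p = 1 ≈ 1.000000; existence NOT certified by the union bound.


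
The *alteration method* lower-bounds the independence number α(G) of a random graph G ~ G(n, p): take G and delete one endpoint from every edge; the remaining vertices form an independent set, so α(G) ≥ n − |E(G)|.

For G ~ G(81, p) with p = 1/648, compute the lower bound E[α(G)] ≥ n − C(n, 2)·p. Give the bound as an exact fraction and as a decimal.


E[|E(G)|] = C(81, 2)·p = 3240 · (1/648) = 5.
E[α(G)] ≥ n − E[|E(G)|] = 81 − 5 = 76.
Numerically: ≈ 76.000.
(This is only a lower bound; the true E[α(G)] may be larger.)

E[α(G)] ≥ 76 ≈ 76.000.


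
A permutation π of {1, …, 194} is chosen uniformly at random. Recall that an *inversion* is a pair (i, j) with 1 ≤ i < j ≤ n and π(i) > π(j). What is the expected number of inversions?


Write X = Σ X_I over the C(194, 2) = 18721 pairs i < j, with X_I the indicator of one inversion.
There are 18721 indicators.
For each fixed pair i < j, the values π(i) and π(j) are two distinct elements of {1, …, 194} in uniformly random order; by symmetry P[π(i) > π(j)] = 1/2.
By linearity: E[X] = 18721 · (1/2) = C(194, 2) · (1/2) = 18721/2 = 18721/2 ≈ 9360.5000.

E[X] = 18721/2 = 9360.5000.


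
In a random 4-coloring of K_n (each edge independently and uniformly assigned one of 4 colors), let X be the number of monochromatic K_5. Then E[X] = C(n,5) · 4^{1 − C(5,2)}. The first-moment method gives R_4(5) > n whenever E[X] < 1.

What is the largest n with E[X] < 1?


We need C(n, 5) · 4^{1 − 10} < 1, i.e. C(n, 5) < 4^{10 − 1} = 262144.
Check values of n near the boundary:
  n = 32: C(32, 5) = 201376; 201376 < 262144? YES
  n = 33: C(33, 5) = 237336; 237336 < 262144? YES
  n = 34: C(34, 5) = 278256; 278256 < 262144? NO
  n = 35: C(35, 5) = 324632; 324632 < 262144? NO
The largest n with C(n, 5) < 262144 is n = 33 (where E[X] = 29667/32768 ≈ 0.90536). Hence R_4(5) > 33, i.e. R_4(5) ≥ 34.

Largest n = 33; hence R_4(5) > 33.


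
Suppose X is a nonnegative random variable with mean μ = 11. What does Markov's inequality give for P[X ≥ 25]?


μ = E[X] = 11, a = 25.
Markov: P[X ≥ 25] ≤ μ/a = (11)/25 = 11/25.
Numerically: ≈ 0.440.
(Since a = 25 > μ = 11.000, the bound 11/25 is < 1 and informative.)

P[X ≥ 25] ≤ 11/25 ≈ 0.440.


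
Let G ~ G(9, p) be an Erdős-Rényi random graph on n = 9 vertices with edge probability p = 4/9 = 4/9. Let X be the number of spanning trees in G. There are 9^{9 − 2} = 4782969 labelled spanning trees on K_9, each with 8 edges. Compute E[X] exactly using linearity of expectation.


K_9 has 9^{9 − 2} = 4782969 labelled spanning trees.
For each such spanning tree H, let X_H = 1 if all 8 edges of H are present in G. Then P[X_H = 1] = p^{8} = (4/9)^{8} = 65536/43046721.
By linearity of expectation: E[X] = Σ_H E[X_H] = 4782969 · p^{8} = 4782969 · 65536/43046721 = 65536/9.
Numerically: E[X] ≈ 7282.

E[X] = 4782969 · (4/9)^{8} = 65536/9 ≈ 7282.


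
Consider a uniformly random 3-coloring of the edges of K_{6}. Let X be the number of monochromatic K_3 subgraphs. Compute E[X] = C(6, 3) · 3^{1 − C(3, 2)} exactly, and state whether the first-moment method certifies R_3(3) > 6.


E[X] = C(6, 3) · 3^{1 − 3} = 20 · 3^{−2} = 20/9.
As a reduced fraction: E[X] = 20/9 ≈ 2.22222.
Is E[X] < 1? NO.
Since E[X] ≥ 1, the first-moment bound is inconclusive at n = 6; it does NOT by itself certify R_3(3) > 6.

E[X] = 20/9 ≈ 2.22222; E[X] ≥ 1; first-moment method inconclusive here.


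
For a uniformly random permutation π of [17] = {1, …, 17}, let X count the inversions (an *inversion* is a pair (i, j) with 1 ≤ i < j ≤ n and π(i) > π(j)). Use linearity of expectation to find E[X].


Write X = Σ X_I over the C(17, 2) = 136 pairs i < j, with X_I the indicator of one inversion.
There are 136 indicators.
For each fixed pair i < j, the values π(i) and π(j) are two distinct elements of {1, …, 17} in uniformly random order; by symmetry P[π(i) > π(j)] = 1/2.
By linearity: E[X] = 136 · (1/2) = C(17, 2) · (1/2) = 136/2 = 68 ≈ 68.00000.

E[X] = 68 = 68.00000.


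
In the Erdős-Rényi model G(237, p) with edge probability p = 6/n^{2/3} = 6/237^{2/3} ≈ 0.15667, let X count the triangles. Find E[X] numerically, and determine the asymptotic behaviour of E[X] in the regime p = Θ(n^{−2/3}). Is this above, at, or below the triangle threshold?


Number of potential triangles: C(237, 3) = 2190670.
Each occurs with probability p³ ≈ (0.15667)³ ≈ 3.8455376e-03.
By linearity: E[X] = C(237, 3)·p³ ≈ 2190670 · 3.8455376e-03 ≈ 8424.30380.
Since α = 2/3 < 1, p = c/n^{2/3} ≫ 1/n is above the triangle threshold p ~ 1/n. Asymptotically E[X] ~ (c³/6)·n^{3(1−α)} = (6³/6)·n^{1} → ∞; triangles are abundant w.h.p.

E[X] ≈ 8424.30380; in regime p = Θ(1/n^{2/3}) E[X] diverges (above the triangle threshold p ~ 1/n).


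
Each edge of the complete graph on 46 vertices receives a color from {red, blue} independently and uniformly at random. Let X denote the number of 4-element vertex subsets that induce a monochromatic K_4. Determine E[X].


Let X = Σ_S X_S over the C(46, 4) = 163185 subsets S of size 4, where X_S = 1 if the K_4 on S is monochromatic.
For a fixed S, the K_4 on S has C(4, 2) = 6 edges. P[all 6 edges red] = (1/2)^6, and likewise for blue, so P[monochromatic] = 2·(1/2)^6 = 2^{1 − 6} = 1/32.
Summing: E[X] = C(46, 4) · 2^{1 − 6} = 163185 · 1/32 = 163185/32.
Numerically: E[X] ≈ 5099.531.

E[X] = C(46,4)·2^(1−C(4,2)) = 163185/32 ≈ 5099.531.


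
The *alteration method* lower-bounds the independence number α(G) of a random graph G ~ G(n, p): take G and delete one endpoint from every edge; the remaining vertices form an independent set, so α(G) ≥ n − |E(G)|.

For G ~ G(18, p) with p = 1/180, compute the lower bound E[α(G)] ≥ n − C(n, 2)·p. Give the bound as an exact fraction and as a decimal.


E[|E(G)|] = C(18, 2)·p = 153 · (1/180) = 17/20.
E[α(G)] ≥ n − E[|E(G)|] = 18 − 17/20 = 343/20.
Numerically: ≈ 17.15000.
(This is only a lower bound; the true E[α(G)] may be larger.)

E[α(G)] ≥ 343/20 ≈ 17.15000.


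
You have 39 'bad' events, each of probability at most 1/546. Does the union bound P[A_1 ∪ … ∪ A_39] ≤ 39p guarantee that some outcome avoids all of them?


Union bound: P[∪_{i=1}^{39} A_i] ≤ Σ_i P[A_i] ≤ 39·p = 39·(1/546) = 1/14.
Numerically: 1/14 ≈ 0.0714.
Is 1/14 < 1? YES.
Since P[∪ A_i] ≤ 1/14 < 1, the complement has P[∩ A_i^c] ≥ 1 − 1/14 = 13/14 > 0, so some outcome avoids every A_i.

39·p = 1/14 ≈ 0.0714; existence CERTIFIED by the union bound.


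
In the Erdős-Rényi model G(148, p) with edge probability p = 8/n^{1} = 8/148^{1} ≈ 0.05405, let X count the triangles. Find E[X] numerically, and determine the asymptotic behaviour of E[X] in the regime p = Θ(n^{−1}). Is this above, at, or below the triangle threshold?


Number of potential triangles: C(148, 3) = 529396.
Each occurs with probability p³ ≈ (0.05405)³ ≈ 1.579373e-04.
By linearity: E[X] = C(148, 3)·p³ ≈ 529396 · 1.579373e-04 ≈ 83.6114.
Here α = 1, so p = 8/n is exactly at the triangle threshold p ~ 1/n. Asymptotically E[X] → c³/6 = 8³/6 = 256/3 ≈ 85.3333, a bounded constant. In this regime the triangle count is asymptotically Poisson(c³/6).

E[X] ≈ 83.6114; in regime p = Θ(1/n^{1}) E[X] stays bounded (at the triangle threshold p ~ 1/n).


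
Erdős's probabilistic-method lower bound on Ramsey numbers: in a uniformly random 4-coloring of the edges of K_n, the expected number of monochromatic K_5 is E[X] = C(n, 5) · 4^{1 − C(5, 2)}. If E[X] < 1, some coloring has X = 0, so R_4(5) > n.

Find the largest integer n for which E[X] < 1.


We need C(n, 5) · 4^{1 − 10} < 1, i.e. C(n, 5) < 4^{10 − 1} = 262144.
Check values of n near the boundary:
  n = 30: C(30, 5) = 142506; 142506 < 262144? YES
  n = 31: C(31, 5) = 169911; 169911 < 262144? YES
  n = 32: C(32, 5) = 201376; 201376 < 262144? YES
  n = 33: C(33, 5) = 237336; 237336 < 262144? YES
  n = 34: C(34, 5) = 278256; 278256 < 262144? NO
The largest n with C(n, 5) < 262144 is n = 33 (where E[X] = 29667/32768 ≈ 0.9053650). Hence R_4(5) > 33, i.e. R_4(5) ≥ 34.

Largest n = 33; hence R_4(5) > 33.


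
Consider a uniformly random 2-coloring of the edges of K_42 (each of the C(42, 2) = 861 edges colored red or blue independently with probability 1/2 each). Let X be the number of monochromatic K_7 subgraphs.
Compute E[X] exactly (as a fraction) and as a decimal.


Let X = Σ_S X_S over the C(42, 7) = 26978328 subsets S of size 7, where X_S = 1 if the K_7 on S is monochromatic.
For a fixed S, the K_7 on S has C(7, 2) = 21 edges. P[all 21 edges red] = (1/2)^21, and likewise for blue, so P[monochromatic] = 2·(1/2)^21 = 2^{1 − 21} = 1/1048576.
Summing: E[X] = C(42, 7) · 2^{1 − 21} = 26978328 · 1/1048576 = 3372291/131072.
Numerically: E[X] ≈ 25.728539.

E[X] = C(42,7)·2^(1−C(7,2)) = 3372291/131072 ≈ 25.728539.


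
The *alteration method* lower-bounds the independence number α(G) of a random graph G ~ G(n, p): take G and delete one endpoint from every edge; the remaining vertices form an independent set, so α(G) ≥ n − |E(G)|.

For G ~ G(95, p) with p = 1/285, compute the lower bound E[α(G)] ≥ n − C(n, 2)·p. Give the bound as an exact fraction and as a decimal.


E[|E(G)|] = C(95, 2)·p = 4465 · (1/285) = 47/3.
E[α(G)] ≥ n − E[|E(G)|] = 95 − 47/3 = 238/3.
Numerically: ≈ 79.33333.
(This is only a lower bound; the true E[α(G)] may be larger.)

E[α(G)] ≥ 238/3 ≈ 79.33333.


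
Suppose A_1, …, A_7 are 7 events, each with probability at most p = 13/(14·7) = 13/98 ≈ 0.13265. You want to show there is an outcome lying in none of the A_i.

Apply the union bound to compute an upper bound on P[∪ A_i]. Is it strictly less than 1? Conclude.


Union bound: P[∪_{i=1}^{7} A_i] ≤ Σ_i P[A_i] ≤ 7·p = 7·(13/98) = 13/14.
Numerically: 13/14 ≈ 0.92857.
Is 13/14 < 1? YES.
Since P[∪ A_i] ≤ 13/14 < 1, the complement has P[∩ A_i^c] ≥ 1 − 13/14 = 1/14 > 0, so some outcome avoids every A_i.

7·p = 13/14 ≈ 0.92857; existence CERTIFIED by the union bound.


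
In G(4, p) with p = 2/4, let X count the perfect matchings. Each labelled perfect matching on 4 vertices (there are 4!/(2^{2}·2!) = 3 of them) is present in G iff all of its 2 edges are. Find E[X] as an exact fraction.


K_4 has 4!/(2^{2}·2!) = 3 labelled perfect matchings.
For each such perfect matching H, let X_H = 1 if all 2 edges of H are present in G. Then P[X_H = 1] = p^{2} = (1/2)^{2} = 1/4.
Summing the indicators: E[X] = Σ_H E[X_H] = 3 · p^{2} = 3 · 1/4 = 3/4.
Numerically: E[X] ≈ 0.75.

E[X] = 3 · (1/2)^{2} = 3/4 ≈ 0.75.


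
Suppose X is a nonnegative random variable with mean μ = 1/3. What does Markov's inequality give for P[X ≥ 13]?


μ = E[X] = 1/3, a = 13.
Markov: P[X ≥ 13] ≤ μ/a = (1/3)/13 = 1/39.
Numerically: ≈ 0.025641.
(Since a = 13 > μ = 0.333333, the bound 1/39 is < 1 and informative.)

P[X ≥ 13] ≤ 1/39 ≈ 0.025641.


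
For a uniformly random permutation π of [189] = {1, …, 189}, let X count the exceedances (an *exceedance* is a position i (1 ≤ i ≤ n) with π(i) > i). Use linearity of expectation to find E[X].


Write X = Σ_{i=1}^{189} X_i, where X_i = 1_{π(i) > i}.
For each fixed i, π(i) is uniform over {1, …, 189} (marginal of a uniform permutation), so P[π(i) > i] = (n − i)/n. Summing: Σ_{i=1}^{189} (n − i)/n = (0 + 1 + … + 188)/189 = 189(189 − 1)/(2·189) = (189 − 1)/2.
Hence E[X] = Σ_{i=1}^{189} (189 − i)/189 = 94 ≈ 94.000000.

E[X] = 94 = 94.000000.


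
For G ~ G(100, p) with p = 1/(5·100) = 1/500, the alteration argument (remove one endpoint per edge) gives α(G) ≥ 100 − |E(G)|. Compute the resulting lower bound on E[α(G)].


E[|E(G)|] = C(100, 2)·p = 4950 · (1/500) = 99/10.
E[α(G)] ≥ n − E[|E(G)|] = 100 − 99/10 = 901/10.
Numerically: ≈ 90.100.
(This is only a lower bound; the true E[α(G)] may be larger.)

E[α(G)] ≥ 901/10 ≈ 90.100.


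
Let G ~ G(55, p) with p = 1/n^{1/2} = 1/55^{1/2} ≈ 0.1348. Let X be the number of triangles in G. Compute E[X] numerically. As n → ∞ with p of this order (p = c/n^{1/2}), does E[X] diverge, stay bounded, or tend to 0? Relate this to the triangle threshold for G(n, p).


Number of potential triangles: C(55, 3) = 26235.
Each occurs with probability p³ ≈ (0.1348)³ ≈ 2.451636e-03.
By linearity: E[X] = C(55, 3)·p³ ≈ 26235 · 2.451636e-03 ≈ 64.3187.
Since α = 1/2 < 1, p = c/n^{1/2} ≫ 1/n is above the triangle threshold p ~ 1/n. Asymptotically E[X] ~ (c³/6)·n^{3(1−α)} = (1³/6)·n^{1.5} → ∞; triangles are abundant w.h.p.

E[X] ≈ 64.3187; in regime p = Θ(1/n^{1/2}) E[X] diverges (above the triangle threshold p ~ 1/n).


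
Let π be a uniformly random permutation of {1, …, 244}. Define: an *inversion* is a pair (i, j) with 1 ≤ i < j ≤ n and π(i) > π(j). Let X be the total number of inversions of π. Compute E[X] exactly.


Write X = Σ X_I over the C(244, 2) = 29646 pairs i < j, with X_I the indicator of one inversion.
There are 29646 indicators.
For each fixed pair i < j, the values π(i) and π(j) are two distinct elements of {1, …, 244} in uniformly random order; by symmetry P[π(i) > π(j)] = 1/2.
By linearity: E[X] = 29646 · (1/2) = C(244, 2) · (1/2) = 29646/2 = 14823 ≈ 14823.00000.

E[X] = 14823 = 14823.00000.


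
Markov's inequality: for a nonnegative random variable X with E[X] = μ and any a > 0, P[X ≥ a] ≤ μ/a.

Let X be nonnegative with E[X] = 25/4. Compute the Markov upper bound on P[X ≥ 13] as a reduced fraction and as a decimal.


μ = E[X] = 25/4, a = 13.
Markov: P[X ≥ 13] ≤ μ/a = (25/4)/13 = 25/52.
Numerically: ≈ 0.481.
(Since a = 13 > μ = 6.250, the bound 25/52 is < 1 and informative.)

P[X ≥ 13] ≤ 25/52 ≈ 0.481.


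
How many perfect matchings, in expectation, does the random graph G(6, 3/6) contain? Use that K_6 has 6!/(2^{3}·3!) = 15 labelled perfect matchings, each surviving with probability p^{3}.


K_6 has 6!/(2^{3}·3!) = 15 labelled perfect matchings.
For each such perfect matching H, let X_H = 1 if all 3 edges of H are present in G. Then P[X_H = 1] = p^{3} = (1/2)^{3} = 1/8.
By linearity of expectation: E[X] = Σ_H E[X_H] = 15 · p^{3} = 15 · 1/8 = 15/8.
Numerically: E[X] ≈ 1.875.

E[X] = 15 · (1/2)^{3} = 15/8 ≈ 1.875.


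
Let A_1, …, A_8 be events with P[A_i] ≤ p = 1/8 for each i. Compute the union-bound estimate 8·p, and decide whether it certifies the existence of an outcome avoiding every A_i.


Union bound: P[∪_{i=1}^{8} A_i] ≤ Σ_i P[A_i] ≤ 8·p = 8·(1/8) = 1.
Numerically: 1 ≈ 1.000.
Is 1 < 1? NO.
Since the bound 1 is ≥ 1, the union bound is uninformative here; it does NOT by itself certify existence.

8·p = 1 ≈ 1.000; existence NOT certified by the union bound.


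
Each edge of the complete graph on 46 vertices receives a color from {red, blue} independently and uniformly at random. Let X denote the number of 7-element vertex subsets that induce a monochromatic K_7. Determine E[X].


Let X = Σ_S X_S over the C(46, 7) = 53524680 subsets S of size 7, where X_S = 1 if the K_7 on S is monochromatic.
For a fixed S, the K_7 on S has C(7, 2) = 21 edges. P[all 21 edges red] = (1/2)^21, and likewise for blue, so P[monochromatic] = 2·(1/2)^21 = 2^{1 − 21} = 1/1048576.
By linearity of expectation: E[X] = C(46, 7) · 2^{1 − 21} = 53524680 · 1/1048576 = 6690585/131072.
Numerically: E[X] ≈ 51.045113.

E[X] = C(46,7)·2^(1−C(7,2)) = 6690585/131072 ≈ 51.045113.


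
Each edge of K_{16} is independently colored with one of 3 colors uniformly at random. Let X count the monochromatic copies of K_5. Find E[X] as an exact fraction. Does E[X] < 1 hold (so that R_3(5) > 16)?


E[X] = C(16, 5) · 3^{1 − 10} = 4368 · 3^{−9} = 4368/19683.
As a reduced fraction: E[X] = 1456/6561 ≈ 0.221917.
Is E[X] < 1? YES.
Since E[X] < 1, there exists a 3-coloring of K_{16} with no monochromatic K_5; hence R_3(5) > 16.

E[X] = 1456/6561 ≈ 0.221917; E[X] < 1, so R_3(5) > 16.


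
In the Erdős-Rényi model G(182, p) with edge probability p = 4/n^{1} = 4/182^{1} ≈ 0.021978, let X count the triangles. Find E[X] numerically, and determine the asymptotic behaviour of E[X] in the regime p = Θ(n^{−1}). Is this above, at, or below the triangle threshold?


Number of potential triangles: C(182, 3) = 988260.
Each occurs with probability p³ ≈ (0.021978)³ ≈ 1.0616120e-05.
By linearity: E[X] = C(182, 3)·p³ ≈ 988260 · 1.0616120e-05 ≈ 10.49149.
Here α = 1, so p = 4/n is exactly at the triangle threshold p ~ 1/n. Asymptotically E[X] → c³/6 = 4³/6 = 32/3 ≈ 10.66667, a bounded constant. In this regime the triangle count is asymptotically Poisson(c³/6).

E[X] ≈ 10.49149; in regime p = Θ(1/n^{1}) E[X] stays bounded (at the triangle threshold p ~ 1/n).


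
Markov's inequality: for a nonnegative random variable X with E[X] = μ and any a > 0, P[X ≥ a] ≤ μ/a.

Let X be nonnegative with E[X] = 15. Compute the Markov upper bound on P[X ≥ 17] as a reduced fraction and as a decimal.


μ = E[X] = 15, a = 17.
Markov: P[X ≥ 17] ≤ μ/a = (15)/17 = 15/17.
Numerically: ≈ 0.882.
(Since a = 17 > μ = 15.000, the bound 15/17 is < 1 and informative.)

P[X ≥ 17] ≤ 15/17 ≈ 0.882.


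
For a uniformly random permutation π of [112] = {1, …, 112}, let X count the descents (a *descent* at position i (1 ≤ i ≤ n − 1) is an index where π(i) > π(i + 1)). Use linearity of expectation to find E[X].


Write X = Σ X_I over i = 1, …, 111, with X_I the indicator of one descent.
There are 111 indicators.
For each fixed i, the pair (π(i), π(i+1)) is a uniformly random ordered pair of distinct values from {1, …, 112}; by symmetry P[π(i) > π(i+1)] = 1/2.
By linearity: E[X] = 111 · (1/2) = (112 − 1) · (1/2) = 111/2 ≈ 55.50000.

E[X] = 111/2 = 55.50000.


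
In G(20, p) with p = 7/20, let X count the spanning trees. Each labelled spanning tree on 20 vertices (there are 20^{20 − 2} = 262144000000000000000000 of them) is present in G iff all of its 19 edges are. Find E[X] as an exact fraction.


K_20 has 20^{20 − 2} = 262144000000000000000000 labelled spanning trees.
For each such spanning tree H, let X_H = 1 if all 19 edges of H are present in G. Then P[X_H = 1] = p^{19} = (7/20)^{19} = 11398895185373143/5242880000000000000000000.
By linearity of expectation: E[X] = Σ_H E[X_H] = 262144000000000000000000 · p^{19} = 262144000000000000000000 · 11398895185373143/5242880000000000000000000 = 11398895185373143/20.
Numerically: E[X] ≈ 5.699e+14.

E[X] = 262144000000000000000000 · (7/20)^{19} = 11398895185373143/20 ≈ 5.699e+14.


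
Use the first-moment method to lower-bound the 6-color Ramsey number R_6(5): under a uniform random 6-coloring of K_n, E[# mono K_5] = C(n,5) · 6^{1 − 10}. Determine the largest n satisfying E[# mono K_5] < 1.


We need C(n, 5) · 6^{1 − 10} < 1, i.e. C(n, 5) < 6^{10 − 1} = 10077696.
Check values of n near the boundary:
  n = 66: C(66, 5) = 8936928; 8936928 < 10077696? YES
  n = 67: C(67, 5) = 9657648; 9657648 < 10077696? YES
  n = 68: C(68, 5) = 10424128; 10424128 < 10077696? NO
  n = 69: C(69, 5) = 11238513; 11238513 < 10077696? NO
  n = 70: C(70, 5) = 12103014; 12103014 < 10077696? NO
The largest n with C(n, 5) < 10077696 is n = 67 (where E[X] = 67067/69984 ≈ 0.958319). Hence R_6(5) > 67, i.e. R_6(5) ≥ 68.

Largest n = 67; hence R_6(5) > 67.


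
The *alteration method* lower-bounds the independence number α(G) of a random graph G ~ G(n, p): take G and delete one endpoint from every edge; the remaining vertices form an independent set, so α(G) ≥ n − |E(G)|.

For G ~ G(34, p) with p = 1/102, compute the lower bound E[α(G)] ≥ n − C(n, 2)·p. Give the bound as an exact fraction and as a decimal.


E[|E(G)|] = C(34, 2)·p = 561 · (1/102) = 11/2.
E[α(G)] ≥ n − E[|E(G)|] = 34 − 11/2 = 57/2.
Numerically: ≈ 28.500000.
(This is only a lower bound; the true E[α(G)] may be larger.)

E[α(G)] ≥ 57/2 ≈ 28.500000.


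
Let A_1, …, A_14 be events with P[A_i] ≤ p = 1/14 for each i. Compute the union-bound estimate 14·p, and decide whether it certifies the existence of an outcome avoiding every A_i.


Union bound: P[∪_{i=1}^{14} A_i] ≤ Σ_i P[A_i] ≤ 14·p = 14·(1/14) = 1.
Numerically: 1 ≈ 1.00000.
Is 1 < 1? NO.
Since the bound 1 is ≥ 1, the union bound is uninformative here; it does NOT by itself certify existence.

14·p = 1 ≈ 1.00000; existence NOT certified by the union bound.


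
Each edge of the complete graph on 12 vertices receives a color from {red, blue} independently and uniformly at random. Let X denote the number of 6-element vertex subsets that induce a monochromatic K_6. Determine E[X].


Let X = Σ_S X_S over the C(12, 6) = 924 subsets S of size 6, where X_S = 1 if the K_6 on S is monochromatic.
For a fixed S, the K_6 on S has C(6, 2) = 15 edges. P[all 15 edges red] = (1/2)^15, and likewise for blue, so P[monochromatic] = 2·(1/2)^15 = 2^{1 − 15} = 1/16384.
Summing: E[X] = C(12, 6) · 2^{1 − 15} = 924 · 1/16384 = 231/4096.
Numerically: E[X] ≈ 0.056396.

E[X] = C(12,6)·2^(1−C(6,2)) = 231/4096 ≈ 0.056396.


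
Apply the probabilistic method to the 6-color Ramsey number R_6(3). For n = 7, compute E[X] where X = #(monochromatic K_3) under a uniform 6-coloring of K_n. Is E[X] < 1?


E[X] = C(7, 3) · 6^{1 − 3} = 35 · 6^{−2} = 35/36.
As a reduced fraction: E[X] = 35/36 ≈ 0.9722.
Is E[X] < 1? YES.
Since E[X] < 1, there exists a 6-coloring of K_{7} with no monochromatic K_3; hence R_6(3) > 7.

E[X] = 35/36 ≈ 0.9722; E[X] < 1, so R_6(3) > 7.


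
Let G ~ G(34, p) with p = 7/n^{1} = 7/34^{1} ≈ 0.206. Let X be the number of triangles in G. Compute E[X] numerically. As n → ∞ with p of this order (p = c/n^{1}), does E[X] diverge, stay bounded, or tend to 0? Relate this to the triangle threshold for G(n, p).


Number of potential triangles: C(34, 3) = 5984.
Each occurs with probability p³ ≈ (0.206)³ ≈ 8.72685e-03.
By linearity: E[X] = C(34, 3)·p³ ≈ 5984 · 8.72685e-03 ≈ 52.221.
Here α = 1, so p = 7/n is exactly at the triangle threshold p ~ 1/n. Asymptotically E[X] → c³/6 = 7³/6 = 343/6 ≈ 57.167, a bounded constant. In this regime the triangle count is asymptotically Poisson(c³/6).

E[X] ≈ 52.221; in regime p = Θ(1/n^{1}) E[X] stays bounded (at the triangle threshold p ~ 1/n).


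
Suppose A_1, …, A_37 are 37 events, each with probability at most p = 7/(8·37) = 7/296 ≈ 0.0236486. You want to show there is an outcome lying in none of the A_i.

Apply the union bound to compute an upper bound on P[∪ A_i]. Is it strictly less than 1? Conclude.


Union bound: P[∪_{i=1}^{37} A_i] ≤ Σ_i P[A_i] ≤ 37·p = 37·(7/296) = 7/8.
Numerically: 7/8 ≈ 0.8750000.
Is 7/8 < 1? YES.
Since P[∪ A_i] ≤ 7/8 < 1, the complement has P[∩ A_i^c] ≥ 1 − 7/8 = 1/8 > 0, so some outcome avoids every A_i.

37·p = 7/8 ≈ 0.8750000; existence CERTIFIED by the union bound.


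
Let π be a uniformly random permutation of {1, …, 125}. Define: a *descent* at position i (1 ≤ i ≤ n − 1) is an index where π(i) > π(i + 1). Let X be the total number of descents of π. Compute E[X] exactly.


Write X = Σ X_I over i = 1, …, 124, with X_I the indicator of one descent.
There are 124 indicators.
For each fixed i, the pair (π(i), π(i+1)) is a uniformly random ordered pair of distinct values from {1, …, 125}; by symmetry P[π(i) > π(i+1)] = 1/2.
By linearity: E[X] = 124 · (1/2) = (125 − 1) · (1/2) = 62 ≈ 62.00000.

E[X] = 62 = 62.00000.


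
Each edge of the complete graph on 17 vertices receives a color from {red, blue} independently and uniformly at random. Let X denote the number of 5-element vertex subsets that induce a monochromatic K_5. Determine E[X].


Let X = Σ_S X_S over the C(17, 5) = 6188 subsets S of size 5, where X_S = 1 if the K_5 on S is monochromatic.
For a fixed S, the K_5 on S has C(5, 2) = 10 edges. P[all 10 edges red] = (1/2)^10, and likewise for blue, so P[monochromatic] = 2·(1/2)^10 = 2^{1 − 10} = 1/512.
Summing: E[X] = C(17, 5) · 2^{1 − 10} = 6188 · 1/512 = 1547/128.
Numerically: E[X] ≈ 12.086.

E[X] = C(17,5)·2^(1−C(5,2)) = 1547/128 ≈ 12.086.


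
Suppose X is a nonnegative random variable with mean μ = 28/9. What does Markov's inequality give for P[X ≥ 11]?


μ = E[X] = 28/9, a = 11.
Markov: P[X ≥ 11] ≤ μ/a = (28/9)/11 = 28/99.
Numerically: ≈ 0.2828.
(Since a = 11 > μ = 3.1111, the bound 28/99 is < 1 and informative.)

P[X ≥ 11] ≤ 28/99 ≈ 0.2828.


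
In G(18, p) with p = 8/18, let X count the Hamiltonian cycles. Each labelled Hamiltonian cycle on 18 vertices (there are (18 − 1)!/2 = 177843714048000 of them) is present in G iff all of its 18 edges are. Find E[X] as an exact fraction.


K_18 has (18 − 1)!/2 = 177843714048000 labelled Hamiltonian cycles.
For each such Hamiltonian cycle H, let X_H = 1 if all 18 edges of H are present in G. Then P[X_H = 1] = p^{18} = (4/9)^{18} = 68719476736/150094635296999121.
By linearity: E[X] = Σ_H E[X_H] = 177843714048000 · p^{18} = 177843714048000 · 68719476736/150094635296999121 = 16764508875398316032000/205891132094649.
Numerically: E[X] ≈ 8.1424e+07.

E[X] = 177843714048000 · (4/9)^{18} = 16764508875398316032000/205891132094649 ≈ 8.1424e+07.
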